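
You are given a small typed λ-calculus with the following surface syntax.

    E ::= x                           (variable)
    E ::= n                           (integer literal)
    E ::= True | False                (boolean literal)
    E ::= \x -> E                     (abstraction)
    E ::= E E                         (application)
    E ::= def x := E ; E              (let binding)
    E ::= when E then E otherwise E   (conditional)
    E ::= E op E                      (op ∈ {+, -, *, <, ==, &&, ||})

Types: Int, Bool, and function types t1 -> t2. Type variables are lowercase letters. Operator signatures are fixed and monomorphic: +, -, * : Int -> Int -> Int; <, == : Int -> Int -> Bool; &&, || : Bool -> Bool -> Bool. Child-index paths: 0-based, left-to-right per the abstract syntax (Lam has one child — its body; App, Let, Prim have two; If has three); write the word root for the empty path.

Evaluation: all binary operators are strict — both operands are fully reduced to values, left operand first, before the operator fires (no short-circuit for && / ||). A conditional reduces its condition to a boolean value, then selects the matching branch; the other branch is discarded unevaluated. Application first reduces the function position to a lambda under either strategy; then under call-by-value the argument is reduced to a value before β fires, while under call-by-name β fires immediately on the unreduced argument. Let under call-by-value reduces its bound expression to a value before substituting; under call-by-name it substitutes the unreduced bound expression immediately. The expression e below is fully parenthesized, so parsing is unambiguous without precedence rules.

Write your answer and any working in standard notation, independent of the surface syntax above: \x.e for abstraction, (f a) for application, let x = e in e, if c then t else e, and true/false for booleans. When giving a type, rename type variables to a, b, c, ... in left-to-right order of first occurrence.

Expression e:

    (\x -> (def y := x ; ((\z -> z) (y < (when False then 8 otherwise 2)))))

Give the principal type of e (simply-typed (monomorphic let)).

Working:
x : a
let y : a
z : b
\z._ : b -> b
y : a
  unify a ~ Int
  unify Bool ~ Bool
  unify Int ~ Int
  unify Int ~ Int
  unify b -> b ~ Bool -> c
  unify b ~ Bool
  unify Bool ~ c
_ _ : Bool
\x._ : Int -> Bool

Answer: Int -> Bool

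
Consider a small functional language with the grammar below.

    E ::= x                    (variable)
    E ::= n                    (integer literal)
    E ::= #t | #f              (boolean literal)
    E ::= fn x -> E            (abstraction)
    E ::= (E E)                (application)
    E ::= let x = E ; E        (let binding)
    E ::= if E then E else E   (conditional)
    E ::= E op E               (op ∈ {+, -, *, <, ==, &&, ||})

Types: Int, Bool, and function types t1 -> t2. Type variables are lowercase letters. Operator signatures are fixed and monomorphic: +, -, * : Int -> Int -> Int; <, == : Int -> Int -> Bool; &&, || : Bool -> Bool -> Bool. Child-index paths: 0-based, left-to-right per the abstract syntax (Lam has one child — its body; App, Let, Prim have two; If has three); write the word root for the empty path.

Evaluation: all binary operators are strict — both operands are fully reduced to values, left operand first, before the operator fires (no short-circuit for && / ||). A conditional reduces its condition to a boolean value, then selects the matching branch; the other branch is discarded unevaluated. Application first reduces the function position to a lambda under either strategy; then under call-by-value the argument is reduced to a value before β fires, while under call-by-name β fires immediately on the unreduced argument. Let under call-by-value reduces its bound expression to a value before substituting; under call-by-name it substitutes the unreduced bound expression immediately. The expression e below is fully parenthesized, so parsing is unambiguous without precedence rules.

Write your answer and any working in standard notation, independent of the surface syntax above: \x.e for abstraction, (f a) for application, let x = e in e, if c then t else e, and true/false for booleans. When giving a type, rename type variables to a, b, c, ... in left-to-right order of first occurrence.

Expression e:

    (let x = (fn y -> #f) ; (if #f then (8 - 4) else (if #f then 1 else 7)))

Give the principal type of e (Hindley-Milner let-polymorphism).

Answer: Int

Trace:
\y._ : a -> Bool
let x : forall. a -> Bool
  unify Bool ~ Bool
  unify Int ~ Int
  unify Int ~ Int
  unify Bool ~ Bool
  unify Int ~ Int
  unify Int ~ Int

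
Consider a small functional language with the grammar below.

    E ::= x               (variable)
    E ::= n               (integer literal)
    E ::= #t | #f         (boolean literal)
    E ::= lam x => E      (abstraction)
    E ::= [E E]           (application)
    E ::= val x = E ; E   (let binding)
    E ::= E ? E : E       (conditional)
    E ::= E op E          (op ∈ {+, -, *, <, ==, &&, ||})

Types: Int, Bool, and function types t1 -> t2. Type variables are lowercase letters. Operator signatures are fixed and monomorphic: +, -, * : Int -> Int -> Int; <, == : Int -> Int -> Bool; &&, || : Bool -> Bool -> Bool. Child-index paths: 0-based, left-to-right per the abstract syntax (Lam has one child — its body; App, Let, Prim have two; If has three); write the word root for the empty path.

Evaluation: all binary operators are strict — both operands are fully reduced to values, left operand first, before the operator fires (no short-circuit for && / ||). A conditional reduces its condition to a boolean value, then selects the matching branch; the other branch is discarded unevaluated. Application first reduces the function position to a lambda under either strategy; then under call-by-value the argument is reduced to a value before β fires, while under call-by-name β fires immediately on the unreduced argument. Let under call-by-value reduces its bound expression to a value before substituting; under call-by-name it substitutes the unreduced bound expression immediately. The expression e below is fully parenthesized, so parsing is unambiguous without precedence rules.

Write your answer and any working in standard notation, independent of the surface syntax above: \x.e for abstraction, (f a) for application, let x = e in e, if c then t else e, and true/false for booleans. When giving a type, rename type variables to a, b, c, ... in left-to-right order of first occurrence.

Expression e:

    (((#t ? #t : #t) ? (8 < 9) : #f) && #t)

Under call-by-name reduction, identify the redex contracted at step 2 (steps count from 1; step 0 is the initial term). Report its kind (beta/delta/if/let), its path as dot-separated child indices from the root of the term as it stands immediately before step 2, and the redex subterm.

Answer: if at 0 : (if true then (8 < 9) else false)

Trace:
step 0: ((if (if true then true else true) then (8 < 9) else false) && true)
step 1: [if@0.0] ((if true then (8 < 9) else false) && true)
step 2: [if@0] ((8 < 9) && true)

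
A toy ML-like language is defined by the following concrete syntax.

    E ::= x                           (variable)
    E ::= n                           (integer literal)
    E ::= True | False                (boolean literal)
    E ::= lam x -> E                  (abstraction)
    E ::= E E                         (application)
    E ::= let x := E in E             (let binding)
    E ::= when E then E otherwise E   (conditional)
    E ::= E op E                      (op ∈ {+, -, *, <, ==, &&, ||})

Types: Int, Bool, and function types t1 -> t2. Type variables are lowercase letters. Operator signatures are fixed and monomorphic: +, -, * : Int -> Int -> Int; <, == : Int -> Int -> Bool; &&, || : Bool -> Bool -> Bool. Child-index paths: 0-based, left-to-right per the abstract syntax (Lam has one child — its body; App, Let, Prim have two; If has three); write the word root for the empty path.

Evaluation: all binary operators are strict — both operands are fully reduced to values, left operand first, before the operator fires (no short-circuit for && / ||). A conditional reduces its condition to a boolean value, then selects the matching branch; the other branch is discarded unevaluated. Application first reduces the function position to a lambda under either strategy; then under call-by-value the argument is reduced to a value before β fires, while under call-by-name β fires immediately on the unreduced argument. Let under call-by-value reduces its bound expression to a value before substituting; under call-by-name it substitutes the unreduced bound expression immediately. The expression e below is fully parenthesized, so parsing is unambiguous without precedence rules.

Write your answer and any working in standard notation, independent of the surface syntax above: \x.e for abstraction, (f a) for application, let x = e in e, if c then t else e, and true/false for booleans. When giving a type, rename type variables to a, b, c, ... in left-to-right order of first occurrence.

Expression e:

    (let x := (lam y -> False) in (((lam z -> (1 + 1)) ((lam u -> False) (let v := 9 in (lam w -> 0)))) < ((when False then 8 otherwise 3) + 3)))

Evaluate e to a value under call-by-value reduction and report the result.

Trace:
step 0: (let x = (\y.false) in (((\z.(1 + 1)) ((\u.false) (let v = 9 in (\w.0)))) < ((if false then 8 else 3) + 3)))
step 1: [let@root] (((\z.(1 + 1)) ((\u.false) (let v = 9 in (\w.0)))) < ((if false then 8 else 3) + 3))
step 2: [let@0.1.1] (((\z.(1 + 1)) ((\u.false) (\w.0))) < ((if false then 8 else 3) + 3))
step 3: [beta@0.1] (((\z.(1 + 1)) false) < ((if false then 8 else 3) + 3))
step 4: [beta@0] ((1 + 1) < ((if false then 8 else 3) + 3))
step 5: [delta@0] (2 < ((if false then 8 else 3) + 3))
step 6: [if@1.0] (2 < (3 + 3))
step 7: [delta@1] (2 < 6)
step 8: [delta@root] true

Answer: true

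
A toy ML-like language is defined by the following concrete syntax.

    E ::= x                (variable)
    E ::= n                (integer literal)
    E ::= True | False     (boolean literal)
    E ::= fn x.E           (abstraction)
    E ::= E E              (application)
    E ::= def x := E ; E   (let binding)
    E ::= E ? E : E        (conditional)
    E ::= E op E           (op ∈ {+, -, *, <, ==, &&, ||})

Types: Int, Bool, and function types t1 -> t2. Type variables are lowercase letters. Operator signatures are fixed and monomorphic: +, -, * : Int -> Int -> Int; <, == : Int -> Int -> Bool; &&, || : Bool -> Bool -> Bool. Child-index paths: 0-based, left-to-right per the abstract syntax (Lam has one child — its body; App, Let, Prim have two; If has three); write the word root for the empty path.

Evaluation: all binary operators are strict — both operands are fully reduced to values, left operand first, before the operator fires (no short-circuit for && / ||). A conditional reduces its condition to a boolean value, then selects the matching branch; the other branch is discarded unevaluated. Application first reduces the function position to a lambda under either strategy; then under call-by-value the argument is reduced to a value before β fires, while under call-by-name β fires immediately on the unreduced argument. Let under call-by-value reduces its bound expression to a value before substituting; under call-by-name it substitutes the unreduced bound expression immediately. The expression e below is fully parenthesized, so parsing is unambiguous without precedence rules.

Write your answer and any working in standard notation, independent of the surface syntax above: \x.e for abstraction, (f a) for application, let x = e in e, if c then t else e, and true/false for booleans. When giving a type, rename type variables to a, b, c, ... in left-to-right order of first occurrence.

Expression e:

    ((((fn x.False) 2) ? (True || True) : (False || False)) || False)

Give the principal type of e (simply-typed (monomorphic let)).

Answer: Bool

Trace:
\x._ : a -> Bool
  unify a -> Bool ~ Int -> b
  unify a ~ Int
  unify Bool ~ b
_ _ : Bool
  unify Bool ~ Bool
  unify Bool ~ Bool
  unify Bool ~ Bool
  unify Bool ~ Bool
  unify Bool ~ Bool
  unify Bool ~ Bool
  unify Bool ~ Bool
  unify Bool ~ Bool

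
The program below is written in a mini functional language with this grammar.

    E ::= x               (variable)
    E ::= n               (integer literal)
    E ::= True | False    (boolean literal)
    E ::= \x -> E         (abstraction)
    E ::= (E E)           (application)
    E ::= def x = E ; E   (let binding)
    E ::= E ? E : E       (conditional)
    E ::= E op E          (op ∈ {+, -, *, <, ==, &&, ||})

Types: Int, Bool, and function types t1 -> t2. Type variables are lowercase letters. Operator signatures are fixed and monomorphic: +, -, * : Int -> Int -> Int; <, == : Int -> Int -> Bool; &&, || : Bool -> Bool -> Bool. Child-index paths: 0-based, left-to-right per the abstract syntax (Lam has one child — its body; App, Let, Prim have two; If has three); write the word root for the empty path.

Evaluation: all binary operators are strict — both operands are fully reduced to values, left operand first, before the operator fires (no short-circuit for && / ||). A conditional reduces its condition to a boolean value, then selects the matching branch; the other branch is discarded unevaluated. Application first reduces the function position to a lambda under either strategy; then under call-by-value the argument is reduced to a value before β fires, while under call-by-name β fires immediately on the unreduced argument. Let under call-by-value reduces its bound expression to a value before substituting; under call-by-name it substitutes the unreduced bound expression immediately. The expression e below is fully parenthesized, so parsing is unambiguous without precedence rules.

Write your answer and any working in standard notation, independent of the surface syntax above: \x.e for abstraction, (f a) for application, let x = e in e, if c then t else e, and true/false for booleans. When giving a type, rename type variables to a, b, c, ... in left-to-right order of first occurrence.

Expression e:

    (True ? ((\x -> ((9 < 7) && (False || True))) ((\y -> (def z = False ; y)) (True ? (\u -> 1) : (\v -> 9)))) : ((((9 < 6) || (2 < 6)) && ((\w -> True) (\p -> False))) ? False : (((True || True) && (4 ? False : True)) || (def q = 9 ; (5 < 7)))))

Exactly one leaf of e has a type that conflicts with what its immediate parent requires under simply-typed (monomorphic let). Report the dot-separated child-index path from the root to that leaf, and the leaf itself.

Trace:
  unify Bool ~ Bool
  unify Int ~ Int
  unify Int ~ Int
  unify Bool ~ Bool
  unify Bool ~ Bool
  unify Bool ~ Bool
  unify Bool ~ Bool
\x._ : a -> Bool
let z : Bool
y : b
\y._ : b -> b
  unify Bool ~ Bool
\u._ : c -> Int
\v._ : d -> Int
  unify c -> Int ~ d -> Int
  unify c ~ d
  unify Int ~ Int
  unify b -> b ~ (d -> Int) -> e
  unify b ~ d -> Int
  unify d -> Int ~ e
_ _ : d -> Int
  unify a -> Bool ~ (d -> Int) -> f
  unify a ~ d -> Int
  unify Bool ~ f
_ _ : Bool
  unify Int ~ Int
  unify Int ~ Int
  unify Bool ~ Bool
  unify Int ~ Int
  unify Int ~ Int
  unify Bool ~ Bool
  unify Bool ~ Bool
\w._ : g -> Bool
\p._ : h -> Bool
  unify g -> Bool ~ (h -> Bool) -> i
  unify g ~ h -> Bool
  unify Bool ~ i
_ _ : Bool
  unify Bool ~ Bool
  unify Bool ~ Bool
  unify Bool ~ Bool
  unify Bool ~ Bool
  unify Bool ~ Bool
  unify Int ~ Bool
  FAIL: mismatch Int ~ Bool

Answer: 2.2.0.1.0 : 4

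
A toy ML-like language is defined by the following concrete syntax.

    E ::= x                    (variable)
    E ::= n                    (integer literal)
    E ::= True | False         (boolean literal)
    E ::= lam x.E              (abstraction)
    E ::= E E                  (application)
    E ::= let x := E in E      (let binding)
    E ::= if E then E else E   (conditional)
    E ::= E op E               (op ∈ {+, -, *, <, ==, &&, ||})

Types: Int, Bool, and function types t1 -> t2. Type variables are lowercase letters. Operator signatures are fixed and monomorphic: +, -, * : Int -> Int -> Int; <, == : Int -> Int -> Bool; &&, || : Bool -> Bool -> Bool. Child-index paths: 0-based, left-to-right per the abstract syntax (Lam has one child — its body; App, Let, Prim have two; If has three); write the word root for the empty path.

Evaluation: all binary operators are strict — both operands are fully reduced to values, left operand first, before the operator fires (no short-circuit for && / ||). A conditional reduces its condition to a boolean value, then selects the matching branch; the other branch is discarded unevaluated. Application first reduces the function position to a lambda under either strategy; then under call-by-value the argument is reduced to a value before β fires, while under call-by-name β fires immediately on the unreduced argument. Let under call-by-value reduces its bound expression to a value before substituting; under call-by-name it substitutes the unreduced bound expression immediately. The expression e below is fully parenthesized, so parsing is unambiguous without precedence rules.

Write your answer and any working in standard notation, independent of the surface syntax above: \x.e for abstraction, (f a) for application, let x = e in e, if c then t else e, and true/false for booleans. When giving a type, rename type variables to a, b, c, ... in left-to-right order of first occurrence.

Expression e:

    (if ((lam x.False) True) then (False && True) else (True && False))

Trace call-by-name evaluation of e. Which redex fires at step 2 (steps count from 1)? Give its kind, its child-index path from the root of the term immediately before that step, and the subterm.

Answer: if at root : (if false then (false && true) else (true && false))

Working:
step 0: (if ((\x.false) true) then (false && true) else (true && false))
step 1: [beta@0] (if false then (false && true) else (true && false))
step 2: [if@root] (true && false)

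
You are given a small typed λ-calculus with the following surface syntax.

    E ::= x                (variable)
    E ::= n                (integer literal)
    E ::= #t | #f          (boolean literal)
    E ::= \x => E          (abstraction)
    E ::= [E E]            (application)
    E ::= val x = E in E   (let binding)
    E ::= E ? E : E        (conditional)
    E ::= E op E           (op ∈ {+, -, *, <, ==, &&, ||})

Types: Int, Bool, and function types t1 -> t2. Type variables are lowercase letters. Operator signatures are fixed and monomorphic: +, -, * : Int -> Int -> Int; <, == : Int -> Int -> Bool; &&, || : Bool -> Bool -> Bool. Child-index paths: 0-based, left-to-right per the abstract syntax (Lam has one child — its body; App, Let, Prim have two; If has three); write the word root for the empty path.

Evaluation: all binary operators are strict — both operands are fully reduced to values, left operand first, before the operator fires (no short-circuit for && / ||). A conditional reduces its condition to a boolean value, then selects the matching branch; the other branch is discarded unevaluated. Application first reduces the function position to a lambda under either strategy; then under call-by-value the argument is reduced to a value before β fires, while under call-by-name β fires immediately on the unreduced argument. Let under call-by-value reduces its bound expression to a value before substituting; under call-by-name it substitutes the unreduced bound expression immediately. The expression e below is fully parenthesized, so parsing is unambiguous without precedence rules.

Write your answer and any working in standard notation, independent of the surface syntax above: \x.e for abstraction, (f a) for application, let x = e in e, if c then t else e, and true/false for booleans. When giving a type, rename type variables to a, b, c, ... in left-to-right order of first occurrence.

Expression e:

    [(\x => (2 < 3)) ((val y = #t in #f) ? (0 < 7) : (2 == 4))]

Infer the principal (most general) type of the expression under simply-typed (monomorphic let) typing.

Answer: Bool

Derivation:
  unify Int ~ Int
  unify Int ~ Int
\x._ : a -> Bool
let y : Bool
  unify Bool ~ Bool
  unify Int ~ Int
  unify Int ~ Int
  unify Int ~ Int
  unify Int ~ Int
  unify Bool ~ Bool
  unify a -> Bool ~ Bool -> b
  unify a ~ Bool
  unify Bool ~ b
_ _ : Bool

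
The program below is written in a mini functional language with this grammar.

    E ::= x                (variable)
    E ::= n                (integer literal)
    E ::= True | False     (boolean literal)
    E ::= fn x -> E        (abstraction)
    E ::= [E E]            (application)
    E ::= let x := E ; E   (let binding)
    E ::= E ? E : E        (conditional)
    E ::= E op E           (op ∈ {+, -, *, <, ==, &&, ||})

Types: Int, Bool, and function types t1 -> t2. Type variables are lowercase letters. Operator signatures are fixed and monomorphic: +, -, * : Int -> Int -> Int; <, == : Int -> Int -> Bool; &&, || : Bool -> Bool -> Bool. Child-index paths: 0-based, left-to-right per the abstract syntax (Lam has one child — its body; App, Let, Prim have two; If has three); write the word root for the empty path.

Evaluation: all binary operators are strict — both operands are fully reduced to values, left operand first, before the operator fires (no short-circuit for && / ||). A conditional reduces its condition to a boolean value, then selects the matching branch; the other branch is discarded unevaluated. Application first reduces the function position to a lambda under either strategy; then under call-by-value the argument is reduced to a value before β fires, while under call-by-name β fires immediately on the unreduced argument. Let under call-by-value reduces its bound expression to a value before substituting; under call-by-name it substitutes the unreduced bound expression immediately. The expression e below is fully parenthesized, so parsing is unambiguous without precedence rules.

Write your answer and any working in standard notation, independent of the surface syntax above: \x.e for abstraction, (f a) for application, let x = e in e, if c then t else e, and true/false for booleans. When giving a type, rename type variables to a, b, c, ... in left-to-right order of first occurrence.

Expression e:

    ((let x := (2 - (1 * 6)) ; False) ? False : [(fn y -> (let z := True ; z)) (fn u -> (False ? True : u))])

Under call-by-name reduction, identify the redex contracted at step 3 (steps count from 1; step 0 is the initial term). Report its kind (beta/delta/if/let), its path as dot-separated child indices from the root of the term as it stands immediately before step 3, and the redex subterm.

Answer: beta at root : ((\y.(let z = true in z)) (\u.(if false then true else u)))

Trace:
step 0: (if (let x = (2 - (1 * 6)) in false) then false else ((\y.(let z = true in z)) (\u.(if false then true else u))))
step 1: [let@0] (if false then false else ((\y.(let z = true in z)) (\u.(if false then true else u))))
step 2: [if@root] ((\y.(let z = true in z)) (\u.(if false then true else u)))
step 3: [beta@root] (let z = true in z)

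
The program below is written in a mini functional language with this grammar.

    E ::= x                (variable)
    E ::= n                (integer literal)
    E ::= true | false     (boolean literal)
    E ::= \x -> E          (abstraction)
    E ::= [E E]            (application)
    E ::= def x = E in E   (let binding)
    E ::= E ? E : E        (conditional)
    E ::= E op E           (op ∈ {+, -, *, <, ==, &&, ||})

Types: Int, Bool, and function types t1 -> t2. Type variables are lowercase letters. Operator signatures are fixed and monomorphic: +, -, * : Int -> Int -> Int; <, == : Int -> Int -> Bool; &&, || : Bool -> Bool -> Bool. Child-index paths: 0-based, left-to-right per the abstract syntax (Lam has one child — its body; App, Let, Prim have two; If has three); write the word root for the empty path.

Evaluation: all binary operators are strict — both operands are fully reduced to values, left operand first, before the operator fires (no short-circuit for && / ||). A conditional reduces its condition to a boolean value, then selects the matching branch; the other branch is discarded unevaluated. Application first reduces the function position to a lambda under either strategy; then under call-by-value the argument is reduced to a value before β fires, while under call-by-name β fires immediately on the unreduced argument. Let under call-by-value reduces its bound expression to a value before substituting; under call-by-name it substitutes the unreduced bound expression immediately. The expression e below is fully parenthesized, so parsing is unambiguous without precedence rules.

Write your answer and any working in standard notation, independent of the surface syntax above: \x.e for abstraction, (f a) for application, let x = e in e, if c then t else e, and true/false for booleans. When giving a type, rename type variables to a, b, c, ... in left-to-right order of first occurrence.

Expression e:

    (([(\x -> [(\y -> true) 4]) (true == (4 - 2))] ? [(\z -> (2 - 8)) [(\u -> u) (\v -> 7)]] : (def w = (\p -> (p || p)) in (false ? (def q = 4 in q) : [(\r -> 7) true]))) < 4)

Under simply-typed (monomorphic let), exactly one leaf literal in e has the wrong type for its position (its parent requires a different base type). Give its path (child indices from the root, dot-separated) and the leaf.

Derivation:
\y._ : b -> Bool
  unify b -> Bool ~ Int -> c
  unify b ~ Int
  unify Bool ~ c
_ _ : Bool
\x._ : a -> Bool
  unify Bool ~ Int
  FAIL: mismatch Bool ~ Int

Answer: 0.0.1.0 : true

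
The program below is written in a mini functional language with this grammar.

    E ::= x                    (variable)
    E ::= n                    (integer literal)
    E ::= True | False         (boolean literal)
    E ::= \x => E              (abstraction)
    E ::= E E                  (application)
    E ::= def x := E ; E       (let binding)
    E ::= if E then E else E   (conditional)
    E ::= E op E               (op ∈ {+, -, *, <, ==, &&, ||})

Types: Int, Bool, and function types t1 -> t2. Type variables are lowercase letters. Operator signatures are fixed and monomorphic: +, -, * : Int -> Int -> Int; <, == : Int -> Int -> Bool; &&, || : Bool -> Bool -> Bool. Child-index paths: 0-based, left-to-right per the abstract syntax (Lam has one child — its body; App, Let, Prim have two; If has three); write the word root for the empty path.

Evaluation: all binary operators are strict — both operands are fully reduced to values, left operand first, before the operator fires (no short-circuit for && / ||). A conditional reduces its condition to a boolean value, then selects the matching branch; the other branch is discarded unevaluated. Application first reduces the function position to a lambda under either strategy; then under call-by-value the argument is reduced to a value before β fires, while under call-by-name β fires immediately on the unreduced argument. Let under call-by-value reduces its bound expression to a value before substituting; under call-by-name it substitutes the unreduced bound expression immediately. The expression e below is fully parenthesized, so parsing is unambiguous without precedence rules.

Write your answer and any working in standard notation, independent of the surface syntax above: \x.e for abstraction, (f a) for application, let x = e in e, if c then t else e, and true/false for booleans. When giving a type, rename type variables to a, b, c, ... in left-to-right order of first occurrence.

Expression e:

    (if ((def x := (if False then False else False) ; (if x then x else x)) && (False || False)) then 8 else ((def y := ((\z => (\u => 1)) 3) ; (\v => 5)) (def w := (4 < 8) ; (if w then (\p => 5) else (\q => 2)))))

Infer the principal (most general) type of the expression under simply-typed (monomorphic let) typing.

Answer: Int

Trace:
  unify Bool ~ Bool
  unify Bool ~ Bool
let x : Bool
x : Bool
  unify Bool ~ Bool
x : Bool
x : Bool
  unify Bool ~ Bool
  unify Bool ~ Bool
  unify Bool ~ Bool
  unify Bool ~ Bool
  unify Bool ~ Bool
  unify Bool ~ Bool
\u._ : b -> Int
\z._ : a -> b -> Int
  unify a -> b -> Int ~ Int -> c
  unify a ~ Int
  unify b -> Int ~ c
_ _ : b -> Int
let y : b -> Int
\v._ : d -> Int
  unify Int ~ Int
  unify Int ~ Int
let w : Bool
w : Bool
  unify Bool ~ Bool
\p._ : e -> Int
\q._ : f -> Int
  unify e -> Int ~ f -> Int
  unify e ~ f
  unify Int ~ Int
  unify d -> Int ~ (f -> Int) -> g
  unify d ~ f -> Int
  unify Int ~ g
_ _ : Int
  unify Int ~ Int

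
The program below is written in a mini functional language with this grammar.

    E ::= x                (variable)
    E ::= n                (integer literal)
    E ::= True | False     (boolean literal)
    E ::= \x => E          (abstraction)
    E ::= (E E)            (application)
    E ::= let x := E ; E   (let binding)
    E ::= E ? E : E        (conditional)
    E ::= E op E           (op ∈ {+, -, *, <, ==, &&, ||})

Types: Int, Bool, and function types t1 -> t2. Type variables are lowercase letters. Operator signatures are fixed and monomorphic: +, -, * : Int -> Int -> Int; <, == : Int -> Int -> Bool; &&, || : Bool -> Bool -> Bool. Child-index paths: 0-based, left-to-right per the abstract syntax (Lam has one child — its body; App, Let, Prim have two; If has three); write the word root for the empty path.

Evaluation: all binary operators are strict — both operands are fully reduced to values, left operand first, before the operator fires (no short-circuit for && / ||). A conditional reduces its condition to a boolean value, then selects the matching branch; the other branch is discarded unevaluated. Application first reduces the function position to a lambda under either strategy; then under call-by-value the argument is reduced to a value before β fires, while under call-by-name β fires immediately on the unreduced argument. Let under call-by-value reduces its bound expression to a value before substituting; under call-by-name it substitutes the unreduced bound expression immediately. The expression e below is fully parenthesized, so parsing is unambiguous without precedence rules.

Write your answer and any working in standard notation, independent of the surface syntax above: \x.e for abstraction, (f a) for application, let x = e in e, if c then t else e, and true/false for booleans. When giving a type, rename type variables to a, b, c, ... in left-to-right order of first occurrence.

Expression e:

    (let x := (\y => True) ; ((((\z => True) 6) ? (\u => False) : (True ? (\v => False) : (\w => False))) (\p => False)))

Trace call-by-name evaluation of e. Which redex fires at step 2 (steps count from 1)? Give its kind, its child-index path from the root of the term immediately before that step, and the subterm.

Trace:
step 0: (let x = (\y.true) in ((if ((\z.true) 6) then (\u.false) else (if true then (\v.false) else (\w.false))) (\p.false)))
step 1: [let@root] ((if ((\z.true) 6) then (\u.false) else (if true then (\v.false) else (\w.false))) (\p.false))
step 2: [beta@0.0] ((if true then (\u.false) else (if true then (\v.false) else (\w.false))) (\p.false))

Answer: beta at 0.0 : ((\z.true) 6)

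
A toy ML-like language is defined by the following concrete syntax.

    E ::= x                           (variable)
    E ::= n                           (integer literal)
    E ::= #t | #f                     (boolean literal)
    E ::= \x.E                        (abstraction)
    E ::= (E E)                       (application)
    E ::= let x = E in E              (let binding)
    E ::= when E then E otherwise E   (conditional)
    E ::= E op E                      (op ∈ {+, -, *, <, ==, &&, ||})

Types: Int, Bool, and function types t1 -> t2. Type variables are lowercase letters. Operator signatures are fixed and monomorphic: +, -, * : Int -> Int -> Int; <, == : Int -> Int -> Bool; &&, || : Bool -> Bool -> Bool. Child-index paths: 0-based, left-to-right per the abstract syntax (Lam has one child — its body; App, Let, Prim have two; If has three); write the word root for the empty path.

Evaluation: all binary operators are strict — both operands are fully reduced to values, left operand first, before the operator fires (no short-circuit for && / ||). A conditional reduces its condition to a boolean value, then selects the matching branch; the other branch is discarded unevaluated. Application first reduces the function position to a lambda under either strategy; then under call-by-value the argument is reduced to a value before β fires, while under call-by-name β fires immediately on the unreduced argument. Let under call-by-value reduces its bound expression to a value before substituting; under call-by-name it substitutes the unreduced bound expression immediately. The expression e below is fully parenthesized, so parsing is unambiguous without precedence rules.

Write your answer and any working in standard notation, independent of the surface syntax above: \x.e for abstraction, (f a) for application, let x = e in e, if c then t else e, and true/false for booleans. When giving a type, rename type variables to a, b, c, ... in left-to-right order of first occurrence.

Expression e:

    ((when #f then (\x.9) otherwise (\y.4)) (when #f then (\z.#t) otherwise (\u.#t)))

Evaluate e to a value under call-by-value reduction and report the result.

Answer: 4

Derivation:
step 0: ((if false then (\x.9) else (\y.4)) (if false then (\z.true) else (\u.true)))
step 1: [if@0] ((\y.4) (if false then (\z.true) else (\u.true)))
step 2: [if@1] ((\y.4) (\u.true))
step 3: [beta@root] 4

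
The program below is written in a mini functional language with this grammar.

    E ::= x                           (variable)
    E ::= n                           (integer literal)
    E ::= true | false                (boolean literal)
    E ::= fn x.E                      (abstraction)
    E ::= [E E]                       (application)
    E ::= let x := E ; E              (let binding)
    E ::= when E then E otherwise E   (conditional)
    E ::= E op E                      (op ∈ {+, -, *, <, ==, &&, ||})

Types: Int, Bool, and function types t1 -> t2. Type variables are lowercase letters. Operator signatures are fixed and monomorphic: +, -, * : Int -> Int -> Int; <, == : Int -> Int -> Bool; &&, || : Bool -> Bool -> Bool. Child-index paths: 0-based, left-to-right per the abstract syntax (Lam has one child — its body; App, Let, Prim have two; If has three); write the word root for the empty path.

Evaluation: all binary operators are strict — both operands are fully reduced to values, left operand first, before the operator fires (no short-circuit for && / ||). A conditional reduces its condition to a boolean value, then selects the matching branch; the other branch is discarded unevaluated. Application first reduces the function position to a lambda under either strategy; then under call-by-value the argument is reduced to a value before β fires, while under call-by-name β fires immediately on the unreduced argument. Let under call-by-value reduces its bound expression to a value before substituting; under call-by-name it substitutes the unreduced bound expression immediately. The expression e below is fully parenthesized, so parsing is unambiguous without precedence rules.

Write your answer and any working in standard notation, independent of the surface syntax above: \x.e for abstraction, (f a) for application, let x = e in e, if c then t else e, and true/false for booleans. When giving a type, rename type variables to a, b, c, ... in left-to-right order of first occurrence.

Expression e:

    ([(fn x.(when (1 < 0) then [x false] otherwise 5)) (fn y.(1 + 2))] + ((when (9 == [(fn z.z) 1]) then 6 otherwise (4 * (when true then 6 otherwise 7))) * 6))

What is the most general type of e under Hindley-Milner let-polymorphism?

Trace:
  unify Int ~ Int
  unify Int ~ Int
  unify Bool ~ Bool
x : a
  unify a ~ Bool -> b
_ _ : b
  unify b ~ Int
\x._ : (Bool -> Int) -> Int
  unify Int ~ Int
  unify Int ~ Int
\y._ : c -> Int
  unify (Bool -> Int) -> Int ~ (c -> Int) -> d
  unify Bool -> Int ~ c -> Int
  unify Bool ~ c
  unify Int ~ Int
  unify Int ~ d
_ _ : Int
  unify Int ~ Int
  unify Int ~ Int
z : e
\z._ : e -> e
  unify e -> e ~ Int -> f
  unify e ~ Int
  unify Int ~ f
_ _ : Int
  unify Int ~ Int
  unify Bool ~ Bool
  unify Int ~ Int
  unify Bool ~ Bool
  unify Int ~ Int
  unify Int ~ Int
  unify Int ~ Int
  unify Int ~ Int
  unify Int ~ Int
  unify Int ~ Int

Answer: Int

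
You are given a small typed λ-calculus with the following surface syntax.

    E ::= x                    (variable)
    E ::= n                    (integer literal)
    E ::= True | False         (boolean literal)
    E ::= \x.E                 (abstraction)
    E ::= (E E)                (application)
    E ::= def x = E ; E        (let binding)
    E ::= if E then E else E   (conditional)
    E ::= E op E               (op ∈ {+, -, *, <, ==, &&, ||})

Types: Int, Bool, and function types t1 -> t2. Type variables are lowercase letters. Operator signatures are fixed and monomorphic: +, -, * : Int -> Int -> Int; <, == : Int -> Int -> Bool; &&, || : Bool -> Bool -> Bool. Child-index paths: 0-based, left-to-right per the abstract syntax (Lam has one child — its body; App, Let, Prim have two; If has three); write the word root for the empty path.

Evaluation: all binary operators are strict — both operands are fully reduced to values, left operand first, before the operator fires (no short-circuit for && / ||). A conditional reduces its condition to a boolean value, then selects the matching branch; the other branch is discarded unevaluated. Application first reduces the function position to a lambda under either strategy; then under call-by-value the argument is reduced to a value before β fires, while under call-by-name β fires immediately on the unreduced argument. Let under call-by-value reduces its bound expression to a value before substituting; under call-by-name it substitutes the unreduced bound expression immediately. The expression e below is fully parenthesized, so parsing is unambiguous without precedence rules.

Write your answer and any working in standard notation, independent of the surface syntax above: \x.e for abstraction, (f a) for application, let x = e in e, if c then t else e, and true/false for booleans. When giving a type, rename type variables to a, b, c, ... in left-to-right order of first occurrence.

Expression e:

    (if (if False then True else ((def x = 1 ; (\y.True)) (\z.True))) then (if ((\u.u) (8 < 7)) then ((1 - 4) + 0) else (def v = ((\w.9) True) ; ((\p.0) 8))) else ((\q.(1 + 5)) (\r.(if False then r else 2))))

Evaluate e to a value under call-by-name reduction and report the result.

Answer: 0

Derivation:
step 0: (if (if false then true else ((let x = 1 in (\y.true)) (\z.true))) then (if ((\u.u) (8 < 7)) then ((1 - 4) + 0) else (let v = ((\w.9) true) in ((\p.0) 8))) else ((\q.(1 + 5)) (\r.(if false then r else 2))))
step 1: [if@0] (if ((let x = 1 in (\y.true)) (\z.true)) then (if ((\u.u) (8 < 7)) then ((1 - 4) + 0) else (let v = ((\w.9) true) in ((\p.0) 8))) else ((\q.(1 + 5)) (\r.(if false then r else 2))))
step 2: [let@0.0] (if ((\y.true) (\z.true)) then (if ((\u.u) (8 < 7)) then ((1 - 4) + 0) else (let v = ((\w.9) true) in ((\p.0) 8))) else ((\q.(1 + 5)) (\r.(if false then r else 2))))
step 3: [beta@0] (if true then (if ((\u.u) (8 < 7)) then ((1 - 4) + 0) else (let v = ((\w.9) true) in ((\p.0) 8))) else ((\q.(1 + 5)) (\r.(if false then r else 2))))
step 4: [if@root] (if ((\u.u) (8 < 7)) then ((1 - 4) + 0) else (let v = ((\w.9) true) in ((\p.0) 8)))
step 5: [beta@0] (if (8 < 7) then ((1 - 4) + 0) else (let v = ((\w.9) true) in ((\p.0) 8)))
step 6: [delta@0] (if false then ((1 - 4) + 0) else (let v = ((\w.9) true) in ((\p.0) 8)))
step 7: [if@root] (let v = ((\w.9) true) in ((\p.0) 8))
step 8: [let@root] ((\p.0) 8)
step 9: [beta@root] 0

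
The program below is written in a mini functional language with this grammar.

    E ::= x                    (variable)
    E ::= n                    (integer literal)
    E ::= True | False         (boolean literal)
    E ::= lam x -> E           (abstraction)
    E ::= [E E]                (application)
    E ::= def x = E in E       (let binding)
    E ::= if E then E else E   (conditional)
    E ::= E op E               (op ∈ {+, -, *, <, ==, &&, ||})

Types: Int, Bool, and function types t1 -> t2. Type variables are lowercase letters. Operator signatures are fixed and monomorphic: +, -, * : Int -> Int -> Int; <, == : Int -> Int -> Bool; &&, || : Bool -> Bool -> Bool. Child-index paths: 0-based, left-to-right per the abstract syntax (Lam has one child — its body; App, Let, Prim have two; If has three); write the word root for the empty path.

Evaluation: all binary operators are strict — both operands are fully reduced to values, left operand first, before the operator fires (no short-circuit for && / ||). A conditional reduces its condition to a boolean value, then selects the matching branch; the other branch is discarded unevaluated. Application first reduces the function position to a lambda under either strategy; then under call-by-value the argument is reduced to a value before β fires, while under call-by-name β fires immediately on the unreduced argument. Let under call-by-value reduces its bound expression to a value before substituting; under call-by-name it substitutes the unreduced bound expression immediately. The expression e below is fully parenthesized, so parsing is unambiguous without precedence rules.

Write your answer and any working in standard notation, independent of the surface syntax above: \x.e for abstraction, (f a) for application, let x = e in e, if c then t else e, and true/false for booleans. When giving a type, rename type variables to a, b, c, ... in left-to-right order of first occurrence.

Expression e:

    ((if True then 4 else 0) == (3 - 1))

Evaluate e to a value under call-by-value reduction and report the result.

Working:
step 0: ((if true then 4 else 0) == (3 - 1))
step 1: [if@0] (4 == (3 - 1))
step 2: [delta@1] (4 == 2)
step 3: [delta@root] false

Answer: false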